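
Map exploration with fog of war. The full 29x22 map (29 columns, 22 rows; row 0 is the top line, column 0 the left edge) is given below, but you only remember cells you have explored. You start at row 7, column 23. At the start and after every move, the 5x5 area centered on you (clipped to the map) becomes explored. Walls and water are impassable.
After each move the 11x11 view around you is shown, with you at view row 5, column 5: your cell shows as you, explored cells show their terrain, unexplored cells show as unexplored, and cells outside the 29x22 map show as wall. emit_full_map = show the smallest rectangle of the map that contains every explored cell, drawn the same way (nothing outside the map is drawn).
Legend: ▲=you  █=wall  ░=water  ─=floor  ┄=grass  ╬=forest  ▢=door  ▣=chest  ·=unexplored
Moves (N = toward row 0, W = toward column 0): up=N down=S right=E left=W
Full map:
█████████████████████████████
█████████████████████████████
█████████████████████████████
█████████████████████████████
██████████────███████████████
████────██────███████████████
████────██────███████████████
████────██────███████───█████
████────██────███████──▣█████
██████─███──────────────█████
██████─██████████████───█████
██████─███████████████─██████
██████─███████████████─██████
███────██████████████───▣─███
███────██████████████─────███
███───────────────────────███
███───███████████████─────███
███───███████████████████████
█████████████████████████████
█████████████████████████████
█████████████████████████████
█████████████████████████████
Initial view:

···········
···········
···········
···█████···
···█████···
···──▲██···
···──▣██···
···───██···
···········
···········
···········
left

···········
···········
···········
···██████··
···██████··
···█─▲─██··
···█──▣██··
···────██··
···········
···········
···········

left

···········
···········
···········
···███████·
···███████·
···██▲──██·
···██──▣██·
···─────██·
···········
···········
···········

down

···········
···········
···███████·
···███████·
···██───██·
···██▲─▣██·
···─────██·
···██───···
···········
···········
···········

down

···········
···███████·
···███████·
···██───██·
···██──▣██·
···──▲──██·
···██───···
···███─█···
···········
···········
···········

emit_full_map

███████
███████
██───██
██──▣██
──▲──██
██───··
███─█··

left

···········
····███████
····███████
···███───██
···███──▣██
···──▲───██
···███───··
···████─█··
···········
···········
···········

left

···········
·····██████
·····██████
···████───█
···████──▣█
···──▲────█
···████───·
···█████─█·
···········
···········
···········

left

···········
······█████
······█████
···█████───
···█████──▣
···──▲─────
···█████───
···██████─█
···········
···········
···········

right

···········
·····██████
·····██████
··█████───█
··█████──▣█
··───▲────█
··█████───·
··██████─█·
···········
···········
···········

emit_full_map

···███████
···███████
█████───██
█████──▣██
───▲────██
█████───··
██████─█··

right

···········
····███████
····███████
·█████───██
·█████──▣██
·────▲───██
·█████───··
·██████─█··
···········
···········
···········

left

···········
·····██████
·····██████
··█████───█
··█████──▣█
··───▲────█
··█████───·
··██████─█·
···········
···········
···········

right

···········
····███████
····███████
·█████───██
·█████──▣██
·────▲───██
·█████───··
·██████─█··
···········
···········
···········

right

···········
···███████·
···███████·
█████───██·
█████──▣██·
─────▲──██·
█████───···
██████─█···
···········
···········
···········


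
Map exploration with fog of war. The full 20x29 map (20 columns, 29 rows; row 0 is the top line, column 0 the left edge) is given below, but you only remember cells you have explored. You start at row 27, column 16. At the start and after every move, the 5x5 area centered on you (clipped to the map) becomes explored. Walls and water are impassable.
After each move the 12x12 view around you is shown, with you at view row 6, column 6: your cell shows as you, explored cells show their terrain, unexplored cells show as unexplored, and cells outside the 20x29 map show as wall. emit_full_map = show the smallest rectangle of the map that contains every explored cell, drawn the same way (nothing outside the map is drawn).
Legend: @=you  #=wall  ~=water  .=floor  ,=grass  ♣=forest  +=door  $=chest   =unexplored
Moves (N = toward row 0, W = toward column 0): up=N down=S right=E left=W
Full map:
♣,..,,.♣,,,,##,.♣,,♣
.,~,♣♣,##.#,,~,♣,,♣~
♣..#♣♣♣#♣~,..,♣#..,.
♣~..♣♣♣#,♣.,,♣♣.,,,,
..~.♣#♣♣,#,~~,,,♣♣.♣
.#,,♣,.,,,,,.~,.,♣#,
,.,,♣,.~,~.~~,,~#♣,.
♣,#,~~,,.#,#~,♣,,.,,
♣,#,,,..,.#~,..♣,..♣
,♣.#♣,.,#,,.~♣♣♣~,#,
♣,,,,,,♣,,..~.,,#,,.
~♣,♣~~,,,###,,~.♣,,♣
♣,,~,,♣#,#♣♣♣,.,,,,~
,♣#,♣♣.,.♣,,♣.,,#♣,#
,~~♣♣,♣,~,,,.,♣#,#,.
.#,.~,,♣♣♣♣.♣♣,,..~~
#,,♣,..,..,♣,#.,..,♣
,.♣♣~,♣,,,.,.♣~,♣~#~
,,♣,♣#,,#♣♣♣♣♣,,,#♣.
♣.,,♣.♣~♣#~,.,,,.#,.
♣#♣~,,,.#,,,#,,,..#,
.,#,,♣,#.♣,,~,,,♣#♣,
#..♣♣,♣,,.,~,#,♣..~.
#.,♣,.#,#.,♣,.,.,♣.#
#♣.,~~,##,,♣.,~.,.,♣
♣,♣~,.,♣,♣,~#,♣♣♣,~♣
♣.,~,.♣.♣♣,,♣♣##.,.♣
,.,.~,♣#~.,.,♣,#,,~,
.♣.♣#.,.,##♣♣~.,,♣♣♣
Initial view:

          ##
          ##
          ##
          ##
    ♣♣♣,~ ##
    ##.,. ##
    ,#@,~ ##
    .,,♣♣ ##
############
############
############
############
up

          ##
          ##
          ##
          ##
    ~.,., ##
    ♣♣♣,~ ##
    ##@,. ##
    ,#,,~ ##
    .,,♣♣ ##
############
############
############

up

          ##
          ##
          ##
          ##
    ,.,♣. ##
    ~.,., ##
    ♣♣@,~ ##
    ##.,. ##
    ,#,,~ ##
    .,,♣♣ ##
############
############

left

           #
           #
           #
           #
    .,.,♣. #
    ,~.,., #
    ,♣@♣,~ #
    ♣##.,. #
    ♣,#,,~ #
     .,,♣♣ #
############
############

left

            
            
            
            
    ,.,.,♣. 
    .,~.,., 
    #,@♣♣,~ 
    ♣♣##.,. 
    ,♣,#,,~ 
      .,,♣♣ 
############
############

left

            
            
            
            
    ♣,.,.,♣.
    ♣.,~.,.,
    ~#@♣♣♣,~
    ,♣♣##.,.
    .,♣,#,,~
       .,,♣♣
############
############

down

            
            
            
    ♣,.,.,♣.
    ♣.,~.,.,
    ~#,♣♣♣,~
    ,♣@##.,.
    .,♣,#,,~
    ♣♣~.,,♣♣
############
############
############

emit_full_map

♣,.,.,♣.
♣.,~.,.,
~#,♣♣♣,~
,♣@##.,.
.,♣,#,,~
♣♣~.,,♣♣

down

            
            
    ♣,.,.,♣.
    ♣.,~.,.,
    ~#,♣♣♣,~
    ,♣♣##.,.
    .,@,#,,~
    ♣♣~.,,♣♣
############
############
############
############

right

            
            
   ♣,.,.,♣. 
   ♣.,~.,., 
   ~#,♣♣♣,~ 
   ,♣♣##.,. 
   .,♣@#,,~ 
   ♣♣~.,,♣♣ 
############
############
############
############

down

            
   ♣,.,.,♣. 
   ♣.,~.,., 
   ~#,♣♣♣,~ 
   ,♣♣##.,. 
   .,♣,#,,~ 
   ♣♣~@,,♣♣ 
############
############
############
############
############

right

           #
  ♣,.,.,♣. #
  ♣.,~.,., #
  ~#,♣♣♣,~ #
  ,♣♣##.,. #
  .,♣,#,,~ #
  ♣♣~.@,♣♣ #
############
############
############
############
############

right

          ##
 ♣,.,.,♣. ##
 ♣.,~.,., ##
 ~#,♣♣♣,~ ##
 ,♣♣##.,. ##
 .,♣,#,,~ ##
 ♣♣~.,@♣♣ ##
############
############
############
############
############

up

          ##
          ##
 ♣,.,.,♣. ##
 ♣.,~.,., ##
 ~#,♣♣♣,~ ##
 ,♣♣##.,. ##
 .,♣,#@,~ ##
 ♣♣~.,,♣♣ ##
############
############
############
############

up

          ##
          ##
          ##
 ♣,.,.,♣. ##
 ♣.,~.,., ##
 ~#,♣♣♣,~ ##
 ,♣♣##@,. ##
 .,♣,#,,~ ##
 ♣♣~.,,♣♣ ##
############
############
############

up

          ##
          ##
          ##
          ##
 ♣,.,.,♣. ##
 ♣.,~.,., ##
 ~#,♣♣@,~ ##
 ,♣♣##.,. ##
 .,♣,#,,~ ##
 ♣♣~.,,♣♣ ##
############
############

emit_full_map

♣,.,.,♣.
♣.,~.,.,
~#,♣♣@,~
,♣♣##.,.
.,♣,#,,~
♣♣~.,,♣♣

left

           #
           #
           #
           #
  ♣,.,.,♣. #
  ♣.,~.,., #
  ~#,♣@♣,~ #
  ,♣♣##.,. #
  .,♣,#,,~ #
  ♣♣~.,,♣♣ #
############
############

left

            
            
            
            
   ♣,.,.,♣. 
   ♣.,~.,., 
   ~#,@♣♣,~ 
   ,♣♣##.,. 
   .,♣,#,,~ 
   ♣♣~.,,♣♣ 
############
############

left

            
            
            
            
    ♣,.,.,♣.
    ♣.,~.,.,
    ~#@♣♣♣,~
    ,♣♣##.,.
    .,♣,#,,~
    ♣♣~.,,♣♣
############
############

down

            
            
            
    ♣,.,.,♣.
    ♣.,~.,.,
    ~#,♣♣♣,~
    ,♣@##.,.
    .,♣,#,,~
    ♣♣~.,,♣♣
############
############
############

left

            
            
            
     ♣,.,.,♣
    ,♣.,~.,.
    ,~#,♣♣♣,
    ,,@♣##.,
    ,.,♣,#,,
    #♣♣~.,,♣
############
############
############

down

            
            
     ♣,.,.,♣
    ,♣.,~.,.
    ,~#,♣♣♣,
    ,,♣♣##.,
    ,.@♣,#,,
    #♣♣~.,,♣
############
############
############
############

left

            
            
      ♣,.,.,
     ,♣.,~.,
    ♣,~#,♣♣♣
    ♣,,♣♣##.
    .,@,♣,#,
    ##♣♣~.,,
############
############
############
############

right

            
            
     ♣,.,.,♣
    ,♣.,~.,.
   ♣,~#,♣♣♣,
   ♣,,♣♣##.,
   .,.@♣,#,,
   ##♣♣~.,,♣
############
############
############
############

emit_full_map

  ♣,.,.,♣.
 ,♣.,~.,.,
♣,~#,♣♣♣,~
♣,,♣♣##.,.
.,.@♣,#,,~
##♣♣~.,,♣♣

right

            
            
    ♣,.,.,♣.
   ,♣.,~.,.,
  ♣,~#,♣♣♣,~
  ♣,,♣♣##.,.
  .,.,@,#,,~
  ##♣♣~.,,♣♣
############
############
############
############

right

            
            
   ♣,.,.,♣. 
  ,♣.,~.,., 
 ♣,~#,♣♣♣,~ 
 ♣,,♣♣##.,. 
 .,.,♣@#,,~ 
 ##♣♣~.,,♣♣ 
############
############
############
############

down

            
   ♣,.,.,♣. 
  ,♣.,~.,., 
 ♣,~#,♣♣♣,~ 
 ♣,,♣♣##.,. 
 .,.,♣,#,,~ 
 ##♣♣~@,,♣♣ 
############
############
############
############
############

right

           #
  ♣,.,.,♣. #
 ,♣.,~.,., #
♣,~#,♣♣♣,~ #
♣,,♣♣##.,. #
.,.,♣,#,,~ #
##♣♣~.@,♣♣ #
############
############
############
############
############

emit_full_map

  ♣,.,.,♣.
 ,♣.,~.,.,
♣,~#,♣♣♣,~
♣,,♣♣##.,.
.,.,♣,#,,~
##♣♣~.@,♣♣


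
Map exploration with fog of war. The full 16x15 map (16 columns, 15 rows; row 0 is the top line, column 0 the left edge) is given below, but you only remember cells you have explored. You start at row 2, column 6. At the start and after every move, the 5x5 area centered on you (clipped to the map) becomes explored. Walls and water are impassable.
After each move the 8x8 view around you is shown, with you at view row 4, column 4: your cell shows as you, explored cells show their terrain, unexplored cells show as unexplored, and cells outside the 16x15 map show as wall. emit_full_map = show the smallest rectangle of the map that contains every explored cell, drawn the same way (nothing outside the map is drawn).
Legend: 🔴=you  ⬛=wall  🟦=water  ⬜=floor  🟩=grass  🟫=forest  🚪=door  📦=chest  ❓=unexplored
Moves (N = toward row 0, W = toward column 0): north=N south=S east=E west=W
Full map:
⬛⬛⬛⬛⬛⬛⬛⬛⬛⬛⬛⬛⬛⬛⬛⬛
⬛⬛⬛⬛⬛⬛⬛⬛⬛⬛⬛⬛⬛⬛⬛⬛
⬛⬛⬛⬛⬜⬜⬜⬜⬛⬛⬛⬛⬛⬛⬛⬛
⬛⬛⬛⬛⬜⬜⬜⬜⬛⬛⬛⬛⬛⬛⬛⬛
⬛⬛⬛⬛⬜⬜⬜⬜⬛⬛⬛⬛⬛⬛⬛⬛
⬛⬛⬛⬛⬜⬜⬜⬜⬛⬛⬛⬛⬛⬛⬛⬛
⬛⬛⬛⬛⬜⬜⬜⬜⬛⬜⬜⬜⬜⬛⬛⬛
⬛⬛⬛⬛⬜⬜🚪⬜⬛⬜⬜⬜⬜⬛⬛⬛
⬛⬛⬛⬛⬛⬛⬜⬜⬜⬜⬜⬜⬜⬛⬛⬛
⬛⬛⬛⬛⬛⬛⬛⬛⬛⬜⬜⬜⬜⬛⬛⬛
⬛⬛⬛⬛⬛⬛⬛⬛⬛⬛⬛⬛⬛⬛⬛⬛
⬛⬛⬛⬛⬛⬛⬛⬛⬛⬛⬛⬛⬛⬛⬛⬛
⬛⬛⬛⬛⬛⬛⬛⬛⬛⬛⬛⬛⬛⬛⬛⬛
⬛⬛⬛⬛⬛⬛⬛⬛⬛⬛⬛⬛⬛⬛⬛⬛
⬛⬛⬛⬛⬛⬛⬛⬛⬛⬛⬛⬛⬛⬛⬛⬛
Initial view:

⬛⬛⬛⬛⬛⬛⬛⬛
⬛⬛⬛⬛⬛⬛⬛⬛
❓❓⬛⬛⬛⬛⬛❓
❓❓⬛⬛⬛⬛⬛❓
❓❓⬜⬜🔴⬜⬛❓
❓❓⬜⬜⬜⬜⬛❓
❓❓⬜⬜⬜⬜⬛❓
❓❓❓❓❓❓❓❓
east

⬛⬛⬛⬛⬛⬛⬛⬛
⬛⬛⬛⬛⬛⬛⬛⬛
❓⬛⬛⬛⬛⬛⬛❓
❓⬛⬛⬛⬛⬛⬛❓
❓⬜⬜⬜🔴⬛⬛❓
❓⬜⬜⬜⬜⬛⬛❓
❓⬜⬜⬜⬜⬛⬛❓
❓❓❓❓❓❓❓❓

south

⬛⬛⬛⬛⬛⬛⬛⬛
❓⬛⬛⬛⬛⬛⬛❓
❓⬛⬛⬛⬛⬛⬛❓
❓⬜⬜⬜⬜⬛⬛❓
❓⬜⬜⬜🔴⬛⬛❓
❓⬜⬜⬜⬜⬛⬛❓
❓❓⬜⬜⬜⬛⬛❓
❓❓❓❓❓❓❓❓

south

❓⬛⬛⬛⬛⬛⬛❓
❓⬛⬛⬛⬛⬛⬛❓
❓⬜⬜⬜⬜⬛⬛❓
❓⬜⬜⬜⬜⬛⬛❓
❓⬜⬜⬜🔴⬛⬛❓
❓❓⬜⬜⬜⬛⬛❓
❓❓⬜⬜⬜⬛⬜❓
❓❓❓❓❓❓❓❓

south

❓⬛⬛⬛⬛⬛⬛❓
❓⬜⬜⬜⬜⬛⬛❓
❓⬜⬜⬜⬜⬛⬛❓
❓⬜⬜⬜⬜⬛⬛❓
❓❓⬜⬜🔴⬛⬛❓
❓❓⬜⬜⬜⬛⬜❓
❓❓⬜🚪⬜⬛⬜❓
❓❓❓❓❓❓❓❓

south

❓⬜⬜⬜⬜⬛⬛❓
❓⬜⬜⬜⬜⬛⬛❓
❓⬜⬜⬜⬜⬛⬛❓
❓❓⬜⬜⬜⬛⬛❓
❓❓⬜⬜🔴⬛⬜❓
❓❓⬜🚪⬜⬛⬜❓
❓❓⬛⬜⬜⬜⬜❓
❓❓❓❓❓❓❓❓

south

❓⬜⬜⬜⬜⬛⬛❓
❓⬜⬜⬜⬜⬛⬛❓
❓❓⬜⬜⬜⬛⬛❓
❓❓⬜⬜⬜⬛⬜❓
❓❓⬜🚪🔴⬛⬜❓
❓❓⬛⬜⬜⬜⬜❓
❓❓⬛⬛⬛⬛⬜❓
❓❓❓❓❓❓❓❓

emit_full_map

⬛⬛⬛⬛⬛⬛
⬛⬛⬛⬛⬛⬛
⬜⬜⬜⬜⬛⬛
⬜⬜⬜⬜⬛⬛
⬜⬜⬜⬜⬛⬛
❓⬜⬜⬜⬛⬛
❓⬜⬜⬜⬛⬜
❓⬜🚪🔴⬛⬜
❓⬛⬜⬜⬜⬜
❓⬛⬛⬛⬛⬜

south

❓⬜⬜⬜⬜⬛⬛❓
❓❓⬜⬜⬜⬛⬛❓
❓❓⬜⬜⬜⬛⬜❓
❓❓⬜🚪⬜⬛⬜❓
❓❓⬛⬜🔴⬜⬜❓
❓❓⬛⬛⬛⬛⬜❓
❓❓⬛⬛⬛⬛⬛❓
❓❓❓❓❓❓❓❓

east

⬜⬜⬜⬜⬛⬛❓❓
❓⬜⬜⬜⬛⬛❓❓
❓⬜⬜⬜⬛⬜⬜❓
❓⬜🚪⬜⬛⬜⬜❓
❓⬛⬜⬜🔴⬜⬜❓
❓⬛⬛⬛⬛⬜⬜❓
❓⬛⬛⬛⬛⬛⬛❓
❓❓❓❓❓❓❓❓

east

⬜⬜⬜⬛⬛❓❓❓
⬜⬜⬜⬛⬛❓❓❓
⬜⬜⬜⬛⬜⬜⬜❓
⬜🚪⬜⬛⬜⬜⬜❓
⬛⬜⬜⬜🔴⬜⬜❓
⬛⬛⬛⬛⬜⬜⬜❓
⬛⬛⬛⬛⬛⬛⬛❓
❓❓❓❓❓❓❓❓

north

⬜⬜⬜⬛⬛❓❓❓
⬜⬜⬜⬛⬛❓❓❓
⬜⬜⬜⬛⬛⬛⬛❓
⬜⬜⬜⬛⬜⬜⬜❓
⬜🚪⬜⬛🔴⬜⬜❓
⬛⬜⬜⬜⬜⬜⬜❓
⬛⬛⬛⬛⬜⬜⬜❓
⬛⬛⬛⬛⬛⬛⬛❓

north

⬜⬜⬜⬛⬛❓❓❓
⬜⬜⬜⬛⬛❓❓❓
⬜⬜⬜⬛⬛⬛⬛❓
⬜⬜⬜⬛⬛⬛⬛❓
⬜⬜⬜⬛🔴⬜⬜❓
⬜🚪⬜⬛⬜⬜⬜❓
⬛⬜⬜⬜⬜⬜⬜❓
⬛⬛⬛⬛⬜⬜⬜❓

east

⬜⬜⬛⬛❓❓❓❓
⬜⬜⬛⬛❓❓❓❓
⬜⬜⬛⬛⬛⬛⬛❓
⬜⬜⬛⬛⬛⬛⬛❓
⬜⬜⬛⬜🔴⬜⬜❓
🚪⬜⬛⬜⬜⬜⬜❓
⬜⬜⬜⬜⬜⬜⬜❓
⬛⬛⬛⬜⬜⬜❓❓

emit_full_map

⬛⬛⬛⬛⬛⬛❓❓❓
⬛⬛⬛⬛⬛⬛❓❓❓
⬜⬜⬜⬜⬛⬛❓❓❓
⬜⬜⬜⬜⬛⬛❓❓❓
⬜⬜⬜⬜⬛⬛⬛⬛⬛
❓⬜⬜⬜⬛⬛⬛⬛⬛
❓⬜⬜⬜⬛⬜🔴⬜⬜
❓⬜🚪⬜⬛⬜⬜⬜⬜
❓⬛⬜⬜⬜⬜⬜⬜⬜
❓⬛⬛⬛⬛⬜⬜⬜❓
❓⬛⬛⬛⬛⬛⬛⬛❓

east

⬜⬛⬛❓❓❓❓❓
⬜⬛⬛❓❓❓❓❓
⬜⬛⬛⬛⬛⬛⬛❓
⬜⬛⬛⬛⬛⬛⬛❓
⬜⬛⬜⬜🔴⬜⬛❓
⬜⬛⬜⬜⬜⬜⬛❓
⬜⬜⬜⬜⬜⬜⬛❓
⬛⬛⬜⬜⬜❓❓❓

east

⬛⬛❓❓❓❓❓❓
⬛⬛❓❓❓❓❓❓
⬛⬛⬛⬛⬛⬛⬛❓
⬛⬛⬛⬛⬛⬛⬛❓
⬛⬜⬜⬜🔴⬛⬛❓
⬛⬜⬜⬜⬜⬛⬛❓
⬜⬜⬜⬜⬜⬛⬛❓
⬛⬜⬜⬜❓❓❓❓

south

⬛⬛❓❓❓❓❓❓
⬛⬛⬛⬛⬛⬛⬛❓
⬛⬛⬛⬛⬛⬛⬛❓
⬛⬜⬜⬜⬜⬛⬛❓
⬛⬜⬜⬜🔴⬛⬛❓
⬜⬜⬜⬜⬜⬛⬛❓
⬛⬜⬜⬜⬜⬛⬛❓
⬛⬛⬛⬛❓❓❓❓

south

⬛⬛⬛⬛⬛⬛⬛❓
⬛⬛⬛⬛⬛⬛⬛❓
⬛⬜⬜⬜⬜⬛⬛❓
⬛⬜⬜⬜⬜⬛⬛❓
⬜⬜⬜⬜🔴⬛⬛❓
⬛⬜⬜⬜⬜⬛⬛❓
⬛⬛⬛⬛⬛⬛⬛❓
❓❓❓❓❓❓❓❓

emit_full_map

⬛⬛⬛⬛⬛⬛❓❓❓❓❓
⬛⬛⬛⬛⬛⬛❓❓❓❓❓
⬜⬜⬜⬜⬛⬛❓❓❓❓❓
⬜⬜⬜⬜⬛⬛❓❓❓❓❓
⬜⬜⬜⬜⬛⬛⬛⬛⬛⬛⬛
❓⬜⬜⬜⬛⬛⬛⬛⬛⬛⬛
❓⬜⬜⬜⬛⬜⬜⬜⬜⬛⬛
❓⬜🚪⬜⬛⬜⬜⬜⬜⬛⬛
❓⬛⬜⬜⬜⬜⬜⬜🔴⬛⬛
❓⬛⬛⬛⬛⬜⬜⬜⬜⬛⬛
❓⬛⬛⬛⬛⬛⬛⬛⬛⬛⬛

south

⬛⬛⬛⬛⬛⬛⬛❓
⬛⬜⬜⬜⬜⬛⬛❓
⬛⬜⬜⬜⬜⬛⬛❓
⬜⬜⬜⬜⬜⬛⬛❓
⬛⬜⬜⬜🔴⬛⬛❓
⬛⬛⬛⬛⬛⬛⬛❓
❓❓⬛⬛⬛⬛⬛❓
❓❓❓❓❓❓❓❓

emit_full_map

⬛⬛⬛⬛⬛⬛❓❓❓❓❓
⬛⬛⬛⬛⬛⬛❓❓❓❓❓
⬜⬜⬜⬜⬛⬛❓❓❓❓❓
⬜⬜⬜⬜⬛⬛❓❓❓❓❓
⬜⬜⬜⬜⬛⬛⬛⬛⬛⬛⬛
❓⬜⬜⬜⬛⬛⬛⬛⬛⬛⬛
❓⬜⬜⬜⬛⬜⬜⬜⬜⬛⬛
❓⬜🚪⬜⬛⬜⬜⬜⬜⬛⬛
❓⬛⬜⬜⬜⬜⬜⬜⬜⬛⬛
❓⬛⬛⬛⬛⬜⬜⬜🔴⬛⬛
❓⬛⬛⬛⬛⬛⬛⬛⬛⬛⬛
❓❓❓❓❓❓⬛⬛⬛⬛⬛


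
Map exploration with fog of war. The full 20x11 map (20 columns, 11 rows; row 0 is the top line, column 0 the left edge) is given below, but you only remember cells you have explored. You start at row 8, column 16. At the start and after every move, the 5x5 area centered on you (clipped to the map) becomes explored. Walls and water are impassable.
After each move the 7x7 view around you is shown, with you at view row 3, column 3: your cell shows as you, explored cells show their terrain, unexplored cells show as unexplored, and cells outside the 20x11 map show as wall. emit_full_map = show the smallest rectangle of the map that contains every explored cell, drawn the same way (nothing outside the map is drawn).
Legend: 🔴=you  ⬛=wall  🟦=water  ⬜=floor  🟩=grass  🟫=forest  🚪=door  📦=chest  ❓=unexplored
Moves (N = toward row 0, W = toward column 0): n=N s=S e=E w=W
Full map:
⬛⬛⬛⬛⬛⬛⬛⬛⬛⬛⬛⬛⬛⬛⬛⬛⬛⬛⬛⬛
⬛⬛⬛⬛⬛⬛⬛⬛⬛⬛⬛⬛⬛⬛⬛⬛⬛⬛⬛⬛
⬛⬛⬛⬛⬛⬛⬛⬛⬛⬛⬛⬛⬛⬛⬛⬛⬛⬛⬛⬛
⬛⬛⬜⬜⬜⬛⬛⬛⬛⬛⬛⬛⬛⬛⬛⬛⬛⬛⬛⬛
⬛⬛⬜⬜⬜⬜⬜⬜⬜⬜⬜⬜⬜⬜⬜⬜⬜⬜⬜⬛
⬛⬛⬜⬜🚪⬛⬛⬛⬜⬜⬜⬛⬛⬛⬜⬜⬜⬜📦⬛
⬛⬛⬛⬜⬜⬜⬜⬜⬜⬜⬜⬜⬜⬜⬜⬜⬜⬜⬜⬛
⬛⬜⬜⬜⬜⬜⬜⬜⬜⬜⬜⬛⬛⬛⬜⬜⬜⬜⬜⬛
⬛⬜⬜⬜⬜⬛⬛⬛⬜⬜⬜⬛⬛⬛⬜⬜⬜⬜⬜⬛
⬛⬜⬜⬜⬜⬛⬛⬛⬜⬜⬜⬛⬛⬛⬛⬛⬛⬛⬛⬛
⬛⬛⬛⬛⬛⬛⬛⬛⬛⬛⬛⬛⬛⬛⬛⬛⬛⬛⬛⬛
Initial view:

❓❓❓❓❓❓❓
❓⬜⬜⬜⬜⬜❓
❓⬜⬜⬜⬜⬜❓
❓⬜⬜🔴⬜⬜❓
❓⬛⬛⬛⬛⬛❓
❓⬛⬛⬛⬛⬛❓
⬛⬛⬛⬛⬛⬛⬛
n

❓❓❓❓❓❓❓
❓⬜⬜⬜⬜📦❓
❓⬜⬜⬜⬜⬜❓
❓⬜⬜🔴⬜⬜❓
❓⬜⬜⬜⬜⬜❓
❓⬛⬛⬛⬛⬛❓
❓⬛⬛⬛⬛⬛❓

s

❓⬜⬜⬜⬜📦❓
❓⬜⬜⬜⬜⬜❓
❓⬜⬜⬜⬜⬜❓
❓⬜⬜🔴⬜⬜❓
❓⬛⬛⬛⬛⬛❓
❓⬛⬛⬛⬛⬛❓
⬛⬛⬛⬛⬛⬛⬛

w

❓❓⬜⬜⬜⬜📦
❓⬜⬜⬜⬜⬜⬜
❓⬛⬜⬜⬜⬜⬜
❓⬛⬜🔴⬜⬜⬜
❓⬛⬛⬛⬛⬛⬛
❓⬛⬛⬛⬛⬛⬛
⬛⬛⬛⬛⬛⬛⬛

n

❓❓❓❓❓❓❓
❓⬛⬜⬜⬜⬜📦
❓⬜⬜⬜⬜⬜⬜
❓⬛⬜🔴⬜⬜⬜
❓⬛⬜⬜⬜⬜⬜
❓⬛⬛⬛⬛⬛⬛
❓⬛⬛⬛⬛⬛⬛

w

❓❓❓❓❓❓❓
❓⬛⬛⬜⬜⬜⬜
❓⬜⬜⬜⬜⬜⬜
❓⬛⬛🔴⬜⬜⬜
❓⬛⬛⬜⬜⬜⬜
❓⬛⬛⬛⬛⬛⬛
❓❓⬛⬛⬛⬛⬛

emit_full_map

⬛⬛⬜⬜⬜⬜📦
⬜⬜⬜⬜⬜⬜⬜
⬛⬛🔴⬜⬜⬜⬜
⬛⬛⬜⬜⬜⬜⬜
⬛⬛⬛⬛⬛⬛⬛
❓⬛⬛⬛⬛⬛⬛

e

❓❓❓❓❓❓❓
⬛⬛⬜⬜⬜⬜📦
⬜⬜⬜⬜⬜⬜⬜
⬛⬛⬜🔴⬜⬜⬜
⬛⬛⬜⬜⬜⬜⬜
⬛⬛⬛⬛⬛⬛⬛
❓⬛⬛⬛⬛⬛⬛

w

❓❓❓❓❓❓❓
❓⬛⬛⬜⬜⬜⬜
❓⬜⬜⬜⬜⬜⬜
❓⬛⬛🔴⬜⬜⬜
❓⬛⬛⬜⬜⬜⬜
❓⬛⬛⬛⬛⬛⬛
❓❓⬛⬛⬛⬛⬛

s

❓⬛⬛⬜⬜⬜⬜
❓⬜⬜⬜⬜⬜⬜
❓⬛⬛⬜⬜⬜⬜
❓⬛⬛🔴⬜⬜⬜
❓⬛⬛⬛⬛⬛⬛
❓⬛⬛⬛⬛⬛⬛
⬛⬛⬛⬛⬛⬛⬛

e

⬛⬛⬜⬜⬜⬜📦
⬜⬜⬜⬜⬜⬜⬜
⬛⬛⬜⬜⬜⬜⬜
⬛⬛⬜🔴⬜⬜⬜
⬛⬛⬛⬛⬛⬛⬛
⬛⬛⬛⬛⬛⬛⬛
⬛⬛⬛⬛⬛⬛⬛

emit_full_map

⬛⬛⬜⬜⬜⬜📦
⬜⬜⬜⬜⬜⬜⬜
⬛⬛⬜⬜⬜⬜⬜
⬛⬛⬜🔴⬜⬜⬜
⬛⬛⬛⬛⬛⬛⬛
⬛⬛⬛⬛⬛⬛⬛


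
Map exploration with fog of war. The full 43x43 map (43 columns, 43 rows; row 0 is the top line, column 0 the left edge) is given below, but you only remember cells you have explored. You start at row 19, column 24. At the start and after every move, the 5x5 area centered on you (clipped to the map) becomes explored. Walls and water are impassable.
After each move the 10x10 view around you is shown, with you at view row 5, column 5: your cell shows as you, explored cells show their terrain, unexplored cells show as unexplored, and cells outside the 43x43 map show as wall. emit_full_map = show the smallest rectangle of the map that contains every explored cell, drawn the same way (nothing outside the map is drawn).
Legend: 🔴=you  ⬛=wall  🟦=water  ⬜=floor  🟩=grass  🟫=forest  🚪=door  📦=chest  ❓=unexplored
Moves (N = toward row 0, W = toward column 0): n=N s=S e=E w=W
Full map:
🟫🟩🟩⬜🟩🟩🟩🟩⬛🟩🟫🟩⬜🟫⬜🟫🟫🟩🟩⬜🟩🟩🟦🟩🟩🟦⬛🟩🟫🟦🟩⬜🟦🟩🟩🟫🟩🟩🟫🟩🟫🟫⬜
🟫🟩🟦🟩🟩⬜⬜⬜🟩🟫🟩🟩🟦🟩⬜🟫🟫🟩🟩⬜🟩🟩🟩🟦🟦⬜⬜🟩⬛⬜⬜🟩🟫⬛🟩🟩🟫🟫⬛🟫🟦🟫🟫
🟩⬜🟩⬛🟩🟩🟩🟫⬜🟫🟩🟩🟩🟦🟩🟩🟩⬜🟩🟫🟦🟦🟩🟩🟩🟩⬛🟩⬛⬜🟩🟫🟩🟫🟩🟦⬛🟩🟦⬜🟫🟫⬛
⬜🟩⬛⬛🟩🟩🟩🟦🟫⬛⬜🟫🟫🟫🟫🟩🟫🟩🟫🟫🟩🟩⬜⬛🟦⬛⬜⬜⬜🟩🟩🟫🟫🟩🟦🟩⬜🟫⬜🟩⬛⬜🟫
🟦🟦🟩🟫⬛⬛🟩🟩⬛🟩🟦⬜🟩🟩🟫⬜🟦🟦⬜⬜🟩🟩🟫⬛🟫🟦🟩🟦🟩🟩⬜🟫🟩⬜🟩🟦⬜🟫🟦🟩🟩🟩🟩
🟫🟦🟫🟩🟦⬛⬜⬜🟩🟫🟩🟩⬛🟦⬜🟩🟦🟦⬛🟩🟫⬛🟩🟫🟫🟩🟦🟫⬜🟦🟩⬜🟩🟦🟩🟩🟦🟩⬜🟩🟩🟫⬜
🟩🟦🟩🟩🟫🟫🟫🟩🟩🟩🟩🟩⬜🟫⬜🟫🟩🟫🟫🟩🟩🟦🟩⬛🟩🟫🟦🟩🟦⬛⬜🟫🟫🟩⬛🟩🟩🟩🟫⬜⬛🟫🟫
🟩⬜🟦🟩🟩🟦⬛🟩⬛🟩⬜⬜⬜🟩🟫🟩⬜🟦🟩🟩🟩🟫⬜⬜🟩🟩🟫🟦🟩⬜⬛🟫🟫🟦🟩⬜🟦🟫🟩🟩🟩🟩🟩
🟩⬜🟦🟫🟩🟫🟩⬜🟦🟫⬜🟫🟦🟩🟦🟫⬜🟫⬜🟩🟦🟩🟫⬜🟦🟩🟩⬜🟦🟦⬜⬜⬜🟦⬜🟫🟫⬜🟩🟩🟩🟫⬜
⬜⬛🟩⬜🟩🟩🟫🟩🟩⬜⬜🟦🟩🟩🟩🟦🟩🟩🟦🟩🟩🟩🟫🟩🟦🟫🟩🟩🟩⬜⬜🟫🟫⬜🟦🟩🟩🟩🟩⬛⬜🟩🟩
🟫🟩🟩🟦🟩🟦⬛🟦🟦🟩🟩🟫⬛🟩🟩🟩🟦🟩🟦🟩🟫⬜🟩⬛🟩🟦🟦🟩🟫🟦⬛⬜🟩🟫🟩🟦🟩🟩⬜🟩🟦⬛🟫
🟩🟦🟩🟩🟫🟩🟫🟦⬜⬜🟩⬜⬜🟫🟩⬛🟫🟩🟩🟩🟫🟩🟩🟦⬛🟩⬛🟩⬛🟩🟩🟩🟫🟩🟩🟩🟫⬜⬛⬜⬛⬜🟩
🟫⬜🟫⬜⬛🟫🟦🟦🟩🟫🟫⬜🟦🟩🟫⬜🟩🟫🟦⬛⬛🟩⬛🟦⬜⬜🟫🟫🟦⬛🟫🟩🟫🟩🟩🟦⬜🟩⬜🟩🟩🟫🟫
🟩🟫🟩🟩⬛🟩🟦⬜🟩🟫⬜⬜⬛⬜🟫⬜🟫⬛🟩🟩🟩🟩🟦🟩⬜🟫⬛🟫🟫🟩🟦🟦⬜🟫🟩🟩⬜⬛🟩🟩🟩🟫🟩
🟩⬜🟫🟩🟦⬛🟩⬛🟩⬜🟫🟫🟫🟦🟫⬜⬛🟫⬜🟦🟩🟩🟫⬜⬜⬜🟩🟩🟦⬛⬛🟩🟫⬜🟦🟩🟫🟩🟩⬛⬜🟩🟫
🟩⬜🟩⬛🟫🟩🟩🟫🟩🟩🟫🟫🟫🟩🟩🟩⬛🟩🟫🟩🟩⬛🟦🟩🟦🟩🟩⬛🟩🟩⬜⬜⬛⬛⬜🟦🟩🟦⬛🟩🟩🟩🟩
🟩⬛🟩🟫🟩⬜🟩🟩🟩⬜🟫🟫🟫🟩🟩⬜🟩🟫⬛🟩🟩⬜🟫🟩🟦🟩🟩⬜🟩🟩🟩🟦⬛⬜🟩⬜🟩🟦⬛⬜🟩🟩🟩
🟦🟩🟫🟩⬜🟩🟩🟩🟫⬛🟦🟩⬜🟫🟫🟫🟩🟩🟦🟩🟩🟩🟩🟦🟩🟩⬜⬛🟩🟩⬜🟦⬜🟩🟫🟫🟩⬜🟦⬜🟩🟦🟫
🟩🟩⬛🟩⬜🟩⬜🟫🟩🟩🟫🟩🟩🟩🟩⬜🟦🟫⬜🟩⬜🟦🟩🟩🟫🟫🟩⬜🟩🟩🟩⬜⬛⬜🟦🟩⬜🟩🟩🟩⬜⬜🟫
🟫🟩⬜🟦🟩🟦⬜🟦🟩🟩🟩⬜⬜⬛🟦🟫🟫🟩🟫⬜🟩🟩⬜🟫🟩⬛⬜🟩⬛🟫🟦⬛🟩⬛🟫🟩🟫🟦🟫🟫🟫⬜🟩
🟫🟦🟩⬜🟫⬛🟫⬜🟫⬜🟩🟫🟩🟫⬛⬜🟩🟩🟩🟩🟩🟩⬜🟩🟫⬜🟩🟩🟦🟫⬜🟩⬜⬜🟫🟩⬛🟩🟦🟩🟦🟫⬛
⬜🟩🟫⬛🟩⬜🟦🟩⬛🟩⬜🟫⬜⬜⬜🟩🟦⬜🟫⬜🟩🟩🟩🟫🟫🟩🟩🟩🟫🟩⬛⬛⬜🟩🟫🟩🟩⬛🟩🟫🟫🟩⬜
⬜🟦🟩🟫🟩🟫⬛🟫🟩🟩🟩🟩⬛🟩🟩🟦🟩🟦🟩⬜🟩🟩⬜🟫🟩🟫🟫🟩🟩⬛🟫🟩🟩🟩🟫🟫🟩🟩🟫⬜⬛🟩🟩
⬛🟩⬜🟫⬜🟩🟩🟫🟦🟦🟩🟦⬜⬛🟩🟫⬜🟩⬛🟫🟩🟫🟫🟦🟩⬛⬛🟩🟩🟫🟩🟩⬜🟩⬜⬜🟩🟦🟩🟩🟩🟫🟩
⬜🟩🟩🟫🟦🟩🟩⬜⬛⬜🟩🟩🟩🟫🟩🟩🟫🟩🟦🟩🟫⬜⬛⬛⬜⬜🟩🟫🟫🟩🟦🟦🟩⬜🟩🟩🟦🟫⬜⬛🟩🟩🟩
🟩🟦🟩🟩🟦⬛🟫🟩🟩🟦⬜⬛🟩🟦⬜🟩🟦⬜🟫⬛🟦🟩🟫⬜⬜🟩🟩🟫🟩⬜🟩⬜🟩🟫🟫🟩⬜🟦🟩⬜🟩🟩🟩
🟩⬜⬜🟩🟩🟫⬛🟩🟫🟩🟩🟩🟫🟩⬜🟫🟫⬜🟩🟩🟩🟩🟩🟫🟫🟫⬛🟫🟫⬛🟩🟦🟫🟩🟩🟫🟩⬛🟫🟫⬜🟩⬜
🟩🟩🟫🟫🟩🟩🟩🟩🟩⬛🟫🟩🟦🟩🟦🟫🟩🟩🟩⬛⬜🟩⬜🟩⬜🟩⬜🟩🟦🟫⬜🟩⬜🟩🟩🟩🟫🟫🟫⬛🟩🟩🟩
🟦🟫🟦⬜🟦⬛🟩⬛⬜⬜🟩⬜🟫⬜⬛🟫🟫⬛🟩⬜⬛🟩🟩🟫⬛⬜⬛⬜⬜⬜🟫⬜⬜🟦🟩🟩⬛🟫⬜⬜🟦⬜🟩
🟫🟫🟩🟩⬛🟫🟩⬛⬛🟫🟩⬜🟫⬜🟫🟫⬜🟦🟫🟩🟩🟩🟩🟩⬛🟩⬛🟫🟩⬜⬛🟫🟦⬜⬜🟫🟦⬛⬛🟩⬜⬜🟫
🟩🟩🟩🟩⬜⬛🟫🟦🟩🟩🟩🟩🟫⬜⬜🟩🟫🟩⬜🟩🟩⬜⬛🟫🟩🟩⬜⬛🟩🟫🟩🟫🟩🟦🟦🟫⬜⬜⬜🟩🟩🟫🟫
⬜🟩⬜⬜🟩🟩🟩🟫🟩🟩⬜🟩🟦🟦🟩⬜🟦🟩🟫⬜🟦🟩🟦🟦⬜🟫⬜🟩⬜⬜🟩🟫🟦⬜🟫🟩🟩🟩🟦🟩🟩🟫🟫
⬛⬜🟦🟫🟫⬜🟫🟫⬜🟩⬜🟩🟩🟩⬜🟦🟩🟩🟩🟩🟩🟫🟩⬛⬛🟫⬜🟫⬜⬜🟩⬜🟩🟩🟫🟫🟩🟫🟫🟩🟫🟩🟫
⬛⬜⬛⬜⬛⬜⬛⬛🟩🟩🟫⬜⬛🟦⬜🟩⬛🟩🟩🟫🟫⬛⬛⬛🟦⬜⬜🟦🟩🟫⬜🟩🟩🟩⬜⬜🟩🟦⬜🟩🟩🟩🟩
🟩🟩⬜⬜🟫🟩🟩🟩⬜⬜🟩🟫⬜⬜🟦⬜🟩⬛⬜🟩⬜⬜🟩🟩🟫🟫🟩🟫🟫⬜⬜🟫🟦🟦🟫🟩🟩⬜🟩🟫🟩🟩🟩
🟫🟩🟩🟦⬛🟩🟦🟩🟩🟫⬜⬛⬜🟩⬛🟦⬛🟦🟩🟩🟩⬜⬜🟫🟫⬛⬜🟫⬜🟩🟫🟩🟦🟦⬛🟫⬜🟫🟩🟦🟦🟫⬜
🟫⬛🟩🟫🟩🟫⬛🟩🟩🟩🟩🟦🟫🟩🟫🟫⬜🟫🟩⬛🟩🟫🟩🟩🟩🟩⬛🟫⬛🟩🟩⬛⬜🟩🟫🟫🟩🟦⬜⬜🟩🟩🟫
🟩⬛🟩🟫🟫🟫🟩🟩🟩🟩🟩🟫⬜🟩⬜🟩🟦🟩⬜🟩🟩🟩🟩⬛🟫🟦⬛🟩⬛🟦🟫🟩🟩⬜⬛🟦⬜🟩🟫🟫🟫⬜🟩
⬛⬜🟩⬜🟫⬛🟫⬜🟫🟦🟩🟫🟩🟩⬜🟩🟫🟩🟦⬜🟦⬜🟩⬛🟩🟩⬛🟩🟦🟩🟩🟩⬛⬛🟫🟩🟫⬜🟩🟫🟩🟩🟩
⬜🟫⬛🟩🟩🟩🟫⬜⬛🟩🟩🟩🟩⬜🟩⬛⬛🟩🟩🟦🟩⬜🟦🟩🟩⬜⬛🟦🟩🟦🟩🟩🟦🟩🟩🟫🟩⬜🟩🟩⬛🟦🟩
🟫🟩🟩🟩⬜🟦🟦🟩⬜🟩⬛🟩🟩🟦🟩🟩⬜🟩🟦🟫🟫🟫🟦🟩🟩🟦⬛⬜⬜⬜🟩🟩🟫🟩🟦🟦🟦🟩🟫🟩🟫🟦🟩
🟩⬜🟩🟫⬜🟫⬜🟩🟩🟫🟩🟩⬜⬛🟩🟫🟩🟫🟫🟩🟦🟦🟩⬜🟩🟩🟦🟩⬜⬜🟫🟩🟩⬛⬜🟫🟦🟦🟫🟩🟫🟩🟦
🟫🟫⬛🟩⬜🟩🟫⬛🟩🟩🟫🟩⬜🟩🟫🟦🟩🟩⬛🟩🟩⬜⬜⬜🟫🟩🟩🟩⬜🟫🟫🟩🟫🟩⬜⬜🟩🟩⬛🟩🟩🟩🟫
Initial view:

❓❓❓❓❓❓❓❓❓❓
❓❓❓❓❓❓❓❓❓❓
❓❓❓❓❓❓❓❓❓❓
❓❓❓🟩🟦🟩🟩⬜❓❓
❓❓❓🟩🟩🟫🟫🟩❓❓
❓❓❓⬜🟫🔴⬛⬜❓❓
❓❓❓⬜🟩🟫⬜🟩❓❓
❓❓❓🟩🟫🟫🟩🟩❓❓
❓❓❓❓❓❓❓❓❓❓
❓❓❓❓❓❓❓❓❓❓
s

❓❓❓❓❓❓❓❓❓❓
❓❓❓❓❓❓❓❓❓❓
❓❓❓🟩🟦🟩🟩⬜❓❓
❓❓❓🟩🟩🟫🟫🟩❓❓
❓❓❓⬜🟫🟩⬛⬜❓❓
❓❓❓⬜🟩🔴⬜🟩❓❓
❓❓❓🟩🟫🟫🟩🟩❓❓
❓❓❓⬜🟫🟩🟫🟫❓❓
❓❓❓❓❓❓❓❓❓❓
❓❓❓❓❓❓❓❓❓❓

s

❓❓❓❓❓❓❓❓❓❓
❓❓❓🟩🟦🟩🟩⬜❓❓
❓❓❓🟩🟩🟫🟫🟩❓❓
❓❓❓⬜🟫🟩⬛⬜❓❓
❓❓❓⬜🟩🟫⬜🟩❓❓
❓❓❓🟩🟫🔴🟩🟩❓❓
❓❓❓⬜🟫🟩🟫🟫❓❓
❓❓❓🟫🟦🟩⬛⬛❓❓
❓❓❓❓❓❓❓❓❓❓
❓❓❓❓❓❓❓❓❓❓

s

❓❓❓🟩🟦🟩🟩⬜❓❓
❓❓❓🟩🟩🟫🟫🟩❓❓
❓❓❓⬜🟫🟩⬛⬜❓❓
❓❓❓⬜🟩🟫⬜🟩❓❓
❓❓❓🟩🟫🟫🟩🟩❓❓
❓❓❓⬜🟫🔴🟫🟫❓❓
❓❓❓🟫🟦🟩⬛⬛❓❓
❓❓❓⬛⬛⬜⬜🟩❓❓
❓❓❓❓❓❓❓❓❓❓
❓❓❓❓❓❓❓❓❓❓

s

❓❓❓🟩🟩🟫🟫🟩❓❓
❓❓❓⬜🟫🟩⬛⬜❓❓
❓❓❓⬜🟩🟫⬜🟩❓❓
❓❓❓🟩🟫🟫🟩🟩❓❓
❓❓❓⬜🟫🟩🟫🟫❓❓
❓❓❓🟫🟦🔴⬛⬛❓❓
❓❓❓⬛⬛⬜⬜🟩❓❓
❓❓❓🟫⬜⬜🟩🟩❓❓
❓❓❓❓❓❓❓❓❓❓
❓❓❓❓❓❓❓❓❓❓

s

❓❓❓⬜🟫🟩⬛⬜❓❓
❓❓❓⬜🟩🟫⬜🟩❓❓
❓❓❓🟩🟫🟫🟩🟩❓❓
❓❓❓⬜🟫🟩🟫🟫❓❓
❓❓❓🟫🟦🟩⬛⬛❓❓
❓❓❓⬛⬛🔴⬜🟩❓❓
❓❓❓🟫⬜⬜🟩🟩❓❓
❓❓❓🟩🟫🟫🟫⬛❓❓
❓❓❓❓❓❓❓❓❓❓
❓❓❓❓❓❓❓❓❓❓

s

❓❓❓⬜🟩🟫⬜🟩❓❓
❓❓❓🟩🟫🟫🟩🟩❓❓
❓❓❓⬜🟫🟩🟫🟫❓❓
❓❓❓🟫🟦🟩⬛⬛❓❓
❓❓❓⬛⬛⬜⬜🟩❓❓
❓❓❓🟫⬜🔴🟩🟩❓❓
❓❓❓🟩🟫🟫🟫⬛❓❓
❓❓❓⬜🟩⬜🟩⬜❓❓
❓❓❓❓❓❓❓❓❓❓
❓❓❓❓❓❓❓❓❓❓

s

❓❓❓🟩🟫🟫🟩🟩❓❓
❓❓❓⬜🟫🟩🟫🟫❓❓
❓❓❓🟫🟦🟩⬛⬛❓❓
❓❓❓⬛⬛⬜⬜🟩❓❓
❓❓❓🟫⬜⬜🟩🟩❓❓
❓❓❓🟩🟫🔴🟫⬛❓❓
❓❓❓⬜🟩⬜🟩⬜❓❓
❓❓❓🟩🟫⬛⬜⬛❓❓
❓❓❓❓❓❓❓❓❓❓
❓❓❓❓❓❓❓❓❓❓

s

❓❓❓⬜🟫🟩🟫🟫❓❓
❓❓❓🟫🟦🟩⬛⬛❓❓
❓❓❓⬛⬛⬜⬜🟩❓❓
❓❓❓🟫⬜⬜🟩🟩❓❓
❓❓❓🟩🟫🟫🟫⬛❓❓
❓❓❓⬜🟩🔴🟩⬜❓❓
❓❓❓🟩🟫⬛⬜⬛❓❓
❓❓❓🟩🟩⬛🟩⬛❓❓
❓❓❓❓❓❓❓❓❓❓
❓❓❓❓❓❓❓❓❓❓

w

❓❓❓❓⬜🟫🟩🟫🟫❓
❓❓❓❓🟫🟦🟩⬛⬛❓
❓❓❓❓⬛⬛⬜⬜🟩❓
❓❓❓🟩🟫⬜⬜🟩🟩❓
❓❓❓🟩🟩🟫🟫🟫⬛❓
❓❓❓🟩⬜🔴⬜🟩⬜❓
❓❓❓🟩🟩🟫⬛⬜⬛❓
❓❓❓🟩🟩🟩⬛🟩⬛❓
❓❓❓❓❓❓❓❓❓❓
❓❓❓❓❓❓❓❓❓❓

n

❓❓❓❓🟩🟫🟫🟩🟩❓
❓❓❓❓⬜🟫🟩🟫🟫❓
❓❓❓❓🟫🟦🟩⬛⬛❓
❓❓❓⬜⬛⬛⬜⬜🟩❓
❓❓❓🟩🟫⬜⬜🟩🟩❓
❓❓❓🟩🟩🔴🟫🟫⬛❓
❓❓❓🟩⬜🟩⬜🟩⬜❓
❓❓❓🟩🟩🟫⬛⬜⬛❓
❓❓❓🟩🟩🟩⬛🟩⬛❓
❓❓❓❓❓❓❓❓❓❓

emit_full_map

❓🟩🟦🟩🟩⬜
❓🟩🟩🟫🟫🟩
❓⬜🟫🟩⬛⬜
❓⬜🟩🟫⬜🟩
❓🟩🟫🟫🟩🟩
❓⬜🟫🟩🟫🟫
❓🟫🟦🟩⬛⬛
⬜⬛⬛⬜⬜🟩
🟩🟫⬜⬜🟩🟩
🟩🟩🔴🟫🟫⬛
🟩⬜🟩⬜🟩⬜
🟩🟩🟫⬛⬜⬛
🟩🟩🟩⬛🟩⬛

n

❓❓❓❓⬜🟩🟫⬜🟩❓
❓❓❓❓🟩🟫🟫🟩🟩❓
❓❓❓❓⬜🟫🟩🟫🟫❓
❓❓❓🟫🟫🟦🟩⬛⬛❓
❓❓❓⬜⬛⬛⬜⬜🟩❓
❓❓❓🟩🟫🔴⬜🟩🟩❓
❓❓❓🟩🟩🟫🟫🟫⬛❓
❓❓❓🟩⬜🟩⬜🟩⬜❓
❓❓❓🟩🟩🟫⬛⬜⬛❓
❓❓❓🟩🟩🟩⬛🟩⬛❓

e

❓❓❓⬜🟩🟫⬜🟩❓❓
❓❓❓🟩🟫🟫🟩🟩❓❓
❓❓❓⬜🟫🟩🟫🟫❓❓
❓❓🟫🟫🟦🟩⬛⬛❓❓
❓❓⬜⬛⬛⬜⬜🟩❓❓
❓❓🟩🟫⬜🔴🟩🟩❓❓
❓❓🟩🟩🟫🟫🟫⬛❓❓
❓❓🟩⬜🟩⬜🟩⬜❓❓
❓❓🟩🟩🟫⬛⬜⬛❓❓
❓❓🟩🟩🟩⬛🟩⬛❓❓

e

❓❓⬜🟩🟫⬜🟩❓❓❓
❓❓🟩🟫🟫🟩🟩❓❓❓
❓❓⬜🟫🟩🟫🟫❓❓❓
❓🟫🟫🟦🟩⬛⬛🟩❓❓
❓⬜⬛⬛⬜⬜🟩🟫❓❓
❓🟩🟫⬜⬜🔴🟩🟫❓❓
❓🟩🟩🟫🟫🟫⬛🟫❓❓
❓🟩⬜🟩⬜🟩⬜🟩❓❓
❓🟩🟩🟫⬛⬜⬛❓❓❓
❓🟩🟩🟩⬛🟩⬛❓❓❓

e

❓⬜🟩🟫⬜🟩❓❓❓❓
❓🟩🟫🟫🟩🟩❓❓❓❓
❓⬜🟫🟩🟫🟫❓❓❓❓
🟫🟫🟦🟩⬛⬛🟩🟩❓❓
⬜⬛⬛⬜⬜🟩🟫🟫❓❓
🟩🟫⬜⬜🟩🔴🟫🟩❓❓
🟩🟩🟫🟫🟫⬛🟫🟫❓❓
🟩⬜🟩⬜🟩⬜🟩🟦❓❓
🟩🟩🟫⬛⬜⬛❓❓❓❓
🟩🟩🟩⬛🟩⬛❓❓❓❓

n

❓⬜🟫🟩⬛⬜❓❓❓❓
❓⬜🟩🟫⬜🟩❓❓❓❓
❓🟩🟫🟫🟩🟩❓❓❓❓
❓⬜🟫🟩🟫🟫🟩🟩❓❓
🟫🟫🟦🟩⬛⬛🟩🟩❓❓
⬜⬛⬛⬜⬜🔴🟫🟫❓❓
🟩🟫⬜⬜🟩🟩🟫🟩❓❓
🟩🟩🟫🟫🟫⬛🟫🟫❓❓
🟩⬜🟩⬜🟩⬜🟩🟦❓❓
🟩🟩🟫⬛⬜⬛❓❓❓❓

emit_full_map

❓🟩🟦🟩🟩⬜❓❓
❓🟩🟩🟫🟫🟩❓❓
❓⬜🟫🟩⬛⬜❓❓
❓⬜🟩🟫⬜🟩❓❓
❓🟩🟫🟫🟩🟩❓❓
❓⬜🟫🟩🟫🟫🟩🟩
🟫🟫🟦🟩⬛⬛🟩🟩
⬜⬛⬛⬜⬜🔴🟫🟫
🟩🟫⬜⬜🟩🟩🟫🟩
🟩🟩🟫🟫🟫⬛🟫🟫
🟩⬜🟩⬜🟩⬜🟩🟦
🟩🟩🟫⬛⬜⬛❓❓
🟩🟩🟩⬛🟩⬛❓❓

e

⬜🟫🟩⬛⬜❓❓❓❓❓
⬜🟩🟫⬜🟩❓❓❓❓❓
🟩🟫🟫🟩🟩❓❓❓❓❓
⬜🟫🟩🟫🟫🟩🟩⬛❓❓
🟫🟦🟩⬛⬛🟩🟩🟫❓❓
⬛⬛⬜⬜🟩🔴🟫🟩❓❓
🟫⬜⬜🟩🟩🟫🟩⬜❓❓
🟩🟫🟫🟫⬛🟫🟫⬛❓❓
⬜🟩⬜🟩⬜🟩🟦❓❓❓
🟩🟫⬛⬜⬛❓❓❓❓❓

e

🟫🟩⬛⬜❓❓❓❓❓❓
🟩🟫⬜🟩❓❓❓❓❓❓
🟫🟫🟩🟩❓❓❓❓❓❓
🟫🟩🟫🟫🟩🟩⬛🟫❓❓
🟦🟩⬛⬛🟩🟩🟫🟩❓❓
⬛⬜⬜🟩🟫🔴🟩🟦❓❓
⬜⬜🟩🟩🟫🟩⬜🟩❓❓
🟫🟫🟫⬛🟫🟫⬛🟩❓❓
🟩⬜🟩⬜🟩🟦❓❓❓❓
🟫⬛⬜⬛❓❓❓❓❓❓

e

🟩⬛⬜❓❓❓❓❓❓❓
🟫⬜🟩❓❓❓❓❓❓❓
🟫🟩🟩❓❓❓❓❓❓❓
🟩🟫🟫🟩🟩⬛🟫🟩❓❓
🟩⬛⬛🟩🟩🟫🟩🟩❓❓
⬜⬜🟩🟫🟫🔴🟦🟦❓❓
⬜🟩🟩🟫🟩⬜🟩⬜❓❓
🟫🟫⬛🟫🟫⬛🟩🟦❓❓
⬜🟩⬜🟩🟦❓❓❓❓❓
⬛⬜⬛❓❓❓❓❓❓❓

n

🟫🟫🟩❓❓❓❓❓❓❓
🟩⬛⬜❓❓❓❓❓❓❓
🟫⬜🟩❓❓❓❓❓❓❓
🟫🟩🟩🟩🟫🟩⬛⬛❓❓
🟩🟫🟫🟩🟩⬛🟫🟩❓❓
🟩⬛⬛🟩🟩🔴🟩🟩❓❓
⬜⬜🟩🟫🟫🟩🟦🟦❓❓
⬜🟩🟩🟫🟩⬜🟩⬜❓❓
🟫🟫⬛🟫🟫⬛🟩🟦❓❓
⬜🟩⬜🟩🟦❓❓❓❓❓

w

🟩🟫🟫🟩❓❓❓❓❓❓
🟫🟩⬛⬜❓❓❓❓❓❓
🟩🟫⬜🟩❓❓❓❓❓❓
🟫🟫🟩🟩🟩🟫🟩⬛⬛❓
🟫🟩🟫🟫🟩🟩⬛🟫🟩❓
🟦🟩⬛⬛🟩🔴🟫🟩🟩❓
⬛⬜⬜🟩🟫🟫🟩🟦🟦❓
⬜⬜🟩🟩🟫🟩⬜🟩⬜❓
🟫🟫🟫⬛🟫🟫⬛🟩🟦❓
🟩⬜🟩⬜🟩🟦❓❓❓❓

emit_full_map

❓🟩🟦🟩🟩⬜❓❓❓❓❓
❓🟩🟩🟫🟫🟩❓❓❓❓❓
❓⬜🟫🟩⬛⬜❓❓❓❓❓
❓⬜🟩🟫⬜🟩❓❓❓❓❓
❓🟩🟫🟫🟩🟩🟩🟫🟩⬛⬛
❓⬜🟫🟩🟫🟫🟩🟩⬛🟫🟩
🟫🟫🟦🟩⬛⬛🟩🔴🟫🟩🟩
⬜⬛⬛⬜⬜🟩🟫🟫🟩🟦🟦
🟩🟫⬜⬜🟩🟩🟫🟩⬜🟩⬜
🟩🟩🟫🟫🟫⬛🟫🟫⬛🟩🟦
🟩⬜🟩⬜🟩⬜🟩🟦❓❓❓
🟩🟩🟫⬛⬜⬛❓❓❓❓❓
🟩🟩🟩⬛🟩⬛❓❓❓❓❓

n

🟦🟩🟩⬜❓❓❓❓❓❓
🟩🟫🟫🟩❓❓❓❓❓❓
🟫🟩⬛⬜❓❓❓❓❓❓
🟩🟫⬜🟩🟩🟦🟫⬜❓❓
🟫🟫🟩🟩🟩🟫🟩⬛⬛❓
🟫🟩🟫🟫🟩🔴⬛🟫🟩❓
🟦🟩⬛⬛🟩🟩🟫🟩🟩❓
⬛⬜⬜🟩🟫🟫🟩🟦🟦❓
⬜⬜🟩🟩🟫🟩⬜🟩⬜❓
🟫🟫🟫⬛🟫🟫⬛🟩🟦❓

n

❓❓❓❓❓❓❓❓❓❓
🟦🟩🟩⬜❓❓❓❓❓❓
🟩🟫🟫🟩❓❓❓❓❓❓
🟫🟩⬛⬜🟩⬛🟫🟦❓❓
🟩🟫⬜🟩🟩🟦🟫⬜❓❓
🟫🟫🟩🟩🟩🔴🟩⬛⬛❓
🟫🟩🟫🟫🟩🟩⬛🟫🟩❓
🟦🟩⬛⬛🟩🟩🟫🟩🟩❓
⬛⬜⬜🟩🟫🟫🟩🟦🟦❓
⬜⬜🟩🟩🟫🟩⬜🟩⬜❓

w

❓❓❓❓❓❓❓❓❓❓
🟩🟦🟩🟩⬜❓❓❓❓❓
🟩🟩🟫🟫🟩❓❓❓❓❓
⬜🟫🟩⬛⬜🟩⬛🟫🟦❓
⬜🟩🟫⬜🟩🟩🟦🟫⬜❓
🟩🟫🟫🟩🟩🔴🟫🟩⬛⬛
⬜🟫🟩🟫🟫🟩🟩⬛🟫🟩
🟫🟦🟩⬛⬛🟩🟩🟫🟩🟩
⬛⬛⬜⬜🟩🟫🟫🟩🟦🟦
🟫⬜⬜🟩🟩🟫🟩⬜🟩⬜

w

❓❓❓❓❓❓❓❓❓❓
❓🟩🟦🟩🟩⬜❓❓❓❓
❓🟩🟩🟫🟫🟩❓❓❓❓
❓⬜🟫🟩⬛⬜🟩⬛🟫🟦
❓⬜🟩🟫⬜🟩🟩🟦🟫⬜
❓🟩🟫🟫🟩🔴🟩🟫🟩⬛
❓⬜🟫🟩🟫🟫🟩🟩⬛🟫
🟫🟫🟦🟩⬛⬛🟩🟩🟫🟩
⬜⬛⬛⬜⬜🟩🟫🟫🟩🟦
🟩🟫⬜⬜🟩🟩🟫🟩⬜🟩

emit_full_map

❓🟩🟦🟩🟩⬜❓❓❓❓❓
❓🟩🟩🟫🟫🟩❓❓❓❓❓
❓⬜🟫🟩⬛⬜🟩⬛🟫🟦❓
❓⬜🟩🟫⬜🟩🟩🟦🟫⬜❓
❓🟩🟫🟫🟩🔴🟩🟫🟩⬛⬛
❓⬜🟫🟩🟫🟫🟩🟩⬛🟫🟩
🟫🟫🟦🟩⬛⬛🟩🟩🟫🟩🟩
⬜⬛⬛⬜⬜🟩🟫🟫🟩🟦🟦
🟩🟫⬜⬜🟩🟩🟫🟩⬜🟩⬜
🟩🟩🟫🟫🟫⬛🟫🟫⬛🟩🟦
🟩⬜🟩⬜🟩⬜🟩🟦❓❓❓
🟩🟩🟫⬛⬜⬛❓❓❓❓❓
🟩🟩🟩⬛🟩⬛❓❓❓❓❓

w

❓❓❓❓❓❓❓❓❓❓
❓❓🟩🟦🟩🟩⬜❓❓❓
❓❓🟩🟩🟫🟫🟩❓❓❓
❓❓⬜🟫🟩⬛⬜🟩⬛🟫
❓❓⬜🟩🟫⬜🟩🟩🟦🟫
❓❓🟩🟫🟫🔴🟩🟩🟫🟩
❓❓⬜🟫🟩🟫🟫🟩🟩⬛
❓🟫🟫🟦🟩⬛⬛🟩🟩🟫
❓⬜⬛⬛⬜⬜🟩🟫🟫🟩
❓🟩🟫⬜⬜🟩🟩🟫🟩⬜

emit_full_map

❓🟩🟦🟩🟩⬜❓❓❓❓❓
❓🟩🟩🟫🟫🟩❓❓❓❓❓
❓⬜🟫🟩⬛⬜🟩⬛🟫🟦❓
❓⬜🟩🟫⬜🟩🟩🟦🟫⬜❓
❓🟩🟫🟫🔴🟩🟩🟫🟩⬛⬛
❓⬜🟫🟩🟫🟫🟩🟩⬛🟫🟩
🟫🟫🟦🟩⬛⬛🟩🟩🟫🟩🟩
⬜⬛⬛⬜⬜🟩🟫🟫🟩🟦🟦
🟩🟫⬜⬜🟩🟩🟫🟩⬜🟩⬜
🟩🟩🟫🟫🟫⬛🟫🟫⬛🟩🟦
🟩⬜🟩⬜🟩⬜🟩🟦❓❓❓
🟩🟩🟫⬛⬜⬛❓❓❓❓❓
🟩🟩🟩⬛🟩⬛❓❓❓❓❓
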